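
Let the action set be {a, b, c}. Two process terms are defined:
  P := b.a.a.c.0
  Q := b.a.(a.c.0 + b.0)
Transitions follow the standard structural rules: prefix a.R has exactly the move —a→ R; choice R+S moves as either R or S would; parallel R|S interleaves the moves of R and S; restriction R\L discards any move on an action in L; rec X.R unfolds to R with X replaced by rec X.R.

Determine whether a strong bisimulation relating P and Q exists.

Reachable graph of P (5 states):
  s0 = b.a.a.c.0 ⊢ --b--▸ s1
  s1 = a.a.c.0 ⊢ --a--▸ s2
  s2 = a.c.0 ⊢ --a--▸ s3
  s3 = c.0 ⊢ --c--▸ s4
  s4 = 0 ⊢ ∅
Reachable graph of Q (5 states):
  t0 = b.a.(a.c.0 + b.0) ⊢ --b--▸ t1
  t1 = a.(a.c.0 + b.0) ⊢ --a--▸ t2
  t2 = a.c.0 + b.0 ⊢ --a--▸ t3, --b--▸ t4
  t3 = c.0 ⊢ --c--▸ t4
  t4 = 0 ⊢ ∅
Coarsest stable partition (strong bisimilarity classes):
  B0 = {s0}
  B1 = {s1}
  B2 = {s2}
  B3 = {s3, t3}
  B4 = {s4, t4}
  B5 = {t0}
  B6 = {t1}
  B7 = {t2}
s0 ∈ B0, t0 ∈ B5 → different blocks

P ≁ Q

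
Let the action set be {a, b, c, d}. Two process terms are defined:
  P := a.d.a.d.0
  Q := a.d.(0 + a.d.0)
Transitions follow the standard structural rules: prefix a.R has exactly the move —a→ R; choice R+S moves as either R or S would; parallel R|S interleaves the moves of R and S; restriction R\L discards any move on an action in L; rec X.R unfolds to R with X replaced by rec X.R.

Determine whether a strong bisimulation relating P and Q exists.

YES

P's transition system — 5 states:
  m0 = a.d.a.d.0 :: =a=> m1
  m1 = d.a.d.0 :: =d=> m2
  m2 = a.d.0 :: =a=> m3
  m3 = d.0 :: =d=> m4
  m4 = 0 :: ·
Q's transition system — 5 states:
  n0 = a.d.(0 + a.d.0) :: =a=> n1
  n1 = d.(0 + a.d.0) :: =d=> n2
  n2 = 0 + a.d.0 :: =a=> n3
  n3 = d.0 :: =d=> n4
  n4 = 0 :: ·
Partition-refinement fixed point:
  B0 = {m0, n0}
  B1 = {m1, n1}
  B2 = {m2, n2}
  B3 = {m3, n3}
  B4 = {m4, n4}
m0 ∈ B0, n0 ∈ B0 → same block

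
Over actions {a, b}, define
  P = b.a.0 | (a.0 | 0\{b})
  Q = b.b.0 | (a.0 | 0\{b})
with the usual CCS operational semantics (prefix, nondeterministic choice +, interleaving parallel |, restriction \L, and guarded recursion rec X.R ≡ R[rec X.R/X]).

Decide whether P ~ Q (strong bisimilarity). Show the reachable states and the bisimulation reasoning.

P's transition system — 6 states:
  p0 = b.a.0 | (a.0 | 0\{b}) ⊢ ··a··> p1, ··b··> p2
  p1 = b.a.0 | (0 | 0\{b}) ⊢ ··b··> p3
  p2 = a.0 | (a.0 | 0\{b}) ⊢ ··a··> p3, ··a··> p4
  p3 = a.0 | (0 | 0\{b}) ⊢ ··a··> p5
  p4 = 0 | (a.0 | 0\{b}) ⊢ ··a··> p5
  p5 = 0 | (0 | 0\{b}) ⊢ deadlocked
Q's transition system — 6 states:
  q0 = b.b.0 | (a.0 | 0\{b}) ⊢ ··a··> q1, ··b··> q2
  q1 = b.b.0 | (0 | 0\{b}) ⊢ ··b··> q3
  q2 = b.0 | (a.0 | 0\{b}) ⊢ ··a··> q3, ··b··> q4
  q3 = b.0 | (0 | 0\{b}) ⊢ ··b··> q5
  q4 = 0 | (a.0 | 0\{b}) ⊢ ··a··> q5
  q5 = 0 | (0 | 0\{b}) ⊢ deadlocked
Partition-refinement fixed point:
  B0 = {p0}
  B1 = {p1}
  B2 = {p3, p4, q4}
  B3 = {p5, q5}
  B4 = {p2}
  B5 = {q0}
  B6 = {q1}
  B7 = {q3}
  B8 = {q2}
p0 ∈ B0, q0 ∈ B5 → different blocks

P ≁ Q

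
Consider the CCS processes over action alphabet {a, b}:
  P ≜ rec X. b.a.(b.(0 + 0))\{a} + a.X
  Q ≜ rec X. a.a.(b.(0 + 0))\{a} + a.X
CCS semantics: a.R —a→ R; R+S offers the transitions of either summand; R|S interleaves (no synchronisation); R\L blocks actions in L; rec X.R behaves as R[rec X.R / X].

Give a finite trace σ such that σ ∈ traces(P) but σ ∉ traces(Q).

Reachable graph of P (4 states):
  u0 = rec X. b.a.(b.(0 + 0))\{a} + a.X ⊢ --a--▸ u0, --b--▸ u1
  u1 = a.(b.(0 + 0))\{a} ⊢ --a--▸ u2
  u2 = (b.(0 + 0))\{a} ⊢ --b--▸ u3
  u3 = (0 + 0)\{a} ⊢ stopped
Reachable graph of Q (4 states):
  v0 = rec X. a.a.(b.(0 + 0))\{a} + a.X ⊢ --a--▸ v0, --a--▸ v1
  v1 = a.(b.(0 + 0))\{a} ⊢ --a--▸ v2
  v2 = (b.(0 + 0))\{a} ⊢ --b--▸ v3
  v3 = (0 + 0)\{a} ⊢ stopped
Run σ = ⟨b⟩ on P: start {u0}
  step 1 (b): {u1}
  — P admits the full trace.
Run σ = ⟨b⟩ on Q: start {v0}
  step 1 (b): no successor for Q

b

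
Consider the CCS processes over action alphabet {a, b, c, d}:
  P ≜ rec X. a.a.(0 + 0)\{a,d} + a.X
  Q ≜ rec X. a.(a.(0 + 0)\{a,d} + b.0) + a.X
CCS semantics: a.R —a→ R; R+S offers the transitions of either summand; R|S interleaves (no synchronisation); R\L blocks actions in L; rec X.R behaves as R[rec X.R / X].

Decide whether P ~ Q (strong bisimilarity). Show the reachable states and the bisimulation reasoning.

Reachable graph of P (3 states):
  m0 = rec X. a.a.(0 + 0)\{a,d} + a.X ⊢ ··a··> m0, ··a··> m1
  m1 = a.(0 + 0)\{a,d} ⊢ ··a··> m2
  m2 = (0 + 0)\{a,d} ⊢ ∅
Reachable graph of Q (4 states):
  n0 = rec X. a.(a.(0 + 0)\{a,d} + b.0) + a.X ⊢ ··a··> n0, ··a··> n1
  n1 = a.(0 + 0)\{a,d} + b.0 ⊢ ··a··> n2, ··b··> n3
  n2 = (0 + 0)\{a,d} ⊢ ∅
  n3 = 0 ⊢ ∅
Bisimilarity quotient blocks:
  B0 = {m0}
  B1 = {m1}
  B2 = {m2, n2, n3}
  B3 = {n0}
  B4 = {n1}
m0 ∈ B0, n0 ∈ B3 → different blocks

NO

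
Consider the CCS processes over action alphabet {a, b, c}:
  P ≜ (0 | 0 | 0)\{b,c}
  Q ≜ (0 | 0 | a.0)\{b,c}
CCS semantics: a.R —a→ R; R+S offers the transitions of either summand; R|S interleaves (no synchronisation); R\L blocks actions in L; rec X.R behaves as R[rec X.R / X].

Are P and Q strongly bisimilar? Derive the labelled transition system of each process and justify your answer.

LTS(P): 1 reachable states
  p0 = (0 | 0 | 0)\{b,c} ⊢ ·
LTS(Q): 2 reachable states
  q0 = (0 | 0 | a.0)\{b,c} ⊢ -a-> q1
  q1 = (0 | 0 | 0)\{b,c} ⊢ ·
Partition-refinement fixed point:
  B0 = {p0, q1}
  B1 = {q0}
p0 ∈ B0, q0 ∈ B1 → different blocks

P ≁ Q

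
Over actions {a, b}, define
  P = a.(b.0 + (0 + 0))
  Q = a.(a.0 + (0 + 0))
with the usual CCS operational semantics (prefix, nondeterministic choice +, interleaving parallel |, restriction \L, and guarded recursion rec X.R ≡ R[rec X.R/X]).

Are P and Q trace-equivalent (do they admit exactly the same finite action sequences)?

trace-distinct — witness ⟨ab⟩

LTS(P): 3 reachable states
  u0 = a.(b.0 + (0 + 0)) ⊢ ··a··> u1
  u1 = b.0 + (0 + 0) ⊢ ··b··> u2
  u2 = 0 ⊢ ∅
LTS(Q): 3 reachable states
  v0 = a.(a.0 + (0 + 0)) ⊢ ··a··> v1
  v1 = a.0 + (0 + 0) ⊢ ··a··> v2
  v2 = 0 ⊢ ∅
Run σ = ⟨ab⟩ on P: start {u0}
  step 1 (a): {u1}
  step 2 (b): {u2}
  P completes σ.
Run σ = ⟨ab⟩ on Q: start {v0}
  step 1 (a): {v1}
  step 2 (b): ∅ (Q stuck)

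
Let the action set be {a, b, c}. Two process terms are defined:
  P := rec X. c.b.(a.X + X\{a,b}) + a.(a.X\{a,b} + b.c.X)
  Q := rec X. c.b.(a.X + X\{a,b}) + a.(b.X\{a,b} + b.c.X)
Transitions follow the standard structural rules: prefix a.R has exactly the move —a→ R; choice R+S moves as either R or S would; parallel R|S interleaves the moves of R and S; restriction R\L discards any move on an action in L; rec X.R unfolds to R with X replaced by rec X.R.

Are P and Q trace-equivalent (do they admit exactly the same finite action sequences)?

LTS(P): 7 reachable states
  s0 = rec X. c.b.(a.X + X\{a,b}) + a.(a.X\{a,b} + b.c.X) → —a→ s1, —c→ s2
  s1 = a.(rec X. c.b.(a.X + X\{a,b}) + a.(a.X\{a,b} + b.c.X))\{a,b} + b.c.(rec X. c.b.(a.X + X\{a,b}) + a.(a.X\{a,b} + b.c.X)) → —a→ s3, —b→ s4
  s2 = b.(a.(rec X. c.b.(a.X + X\{a,b}) + a.(a.X\{a,b} + b.c.X)) + (rec X. c.b.(a.X + X\{a,b}) + a.(a.X\{a,b} + b.c.X))\{a,b}) → —b→ s5
  s3 = (rec X. c.b.(a.X + X\{a,b}) + a.(a.X\{a,b} + b.c.X))\{a,b} → —c→ s6
  s4 = c.(rec X. c.b.(a.X + X\{a,b}) + a.(a.X\{a,b} + b.c.X)) → —c→ s0
  s5 = a.(rec X. c.b.(a.X + X\{a,b}) + a.(a.X\{a,b} + b.c.X)) + (rec X. c.b.(a.X + X\{a,b}) + a.(a.X\{a,b} + b.c.X))\{a,b} → —a→ s0, —c→ s6
  s6 = (b.(a.(rec X. c.b.(a.X + X\{a,b}) + a.(a.X\{a,b} + b.c.X)) + (rec X. c.b.(a.X + X\{a,b}) + a.(a.X\{a,b} + b.c.X))\{a,b}))\{a,b} → ·
LTS(Q): 7 reachable states
  t0 = rec X. c.b.(a.X + X\{a,b}) + a.(b.X\{a,b} + b.c.X) → —a→ t1, —c→ t2
  t1 = b.(rec X. c.b.(a.X + X\{a,b}) + a.(b.X\{a,b} + b.c.X))\{a,b} + b.c.(rec X. c.b.(a.X + X\{a,b}) + a.(b.X\{a,b} + b.c.X)) → —b→ t3, —b→ t4
  t2 = b.(a.(rec X. c.b.(a.X + X\{a,b}) + a.(b.X\{a,b} + b.c.X)) + (rec X. c.b.(a.X + X\{a,b}) + a.(b.X\{a,b} + b.c.X))\{a,b}) → —b→ t5
  t3 = (rec X. c.b.(a.X + X\{a,b}) + a.(b.X\{a,b} + b.c.X))\{a,b} → —c→ t6
  t4 = c.(rec X. c.b.(a.X + X\{a,b}) + a.(b.X\{a,b} + b.c.X)) → —c→ t0
  t5 = a.(rec X. c.b.(a.X + X\{a,b}) + a.(b.X\{a,b} + b.c.X)) + (rec X. c.b.(a.X + X\{a,b}) + a.(b.X\{a,b} + b.c.X))\{a,b} → —a→ t0, —c→ t6
  t6 = (b.(a.(rec X. c.b.(a.X + X\{a,b}) + a.(b.X\{a,b} + b.c.X)) + (rec X. c.b.(a.X + X\{a,b}) + a.(b.X\{a,b} + b.c.X))\{a,b}))\{a,b} → ·
Executing aa from P (initial set {s0}):
  [1] a ⇒ {s1}
  [2] a ⇒ {s3}
  ✓ P
Executing aa from Q (initial set {t0}):
  [1] a ⇒ {t1}
  [2] a ⇒ no successor for Q

traces(P) ≠ traces(Q) — witness ⟨aa⟩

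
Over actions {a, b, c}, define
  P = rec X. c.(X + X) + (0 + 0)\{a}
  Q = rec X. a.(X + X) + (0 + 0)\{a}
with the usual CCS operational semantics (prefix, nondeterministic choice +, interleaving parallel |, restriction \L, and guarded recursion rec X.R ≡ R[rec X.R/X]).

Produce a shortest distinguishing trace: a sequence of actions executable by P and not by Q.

c

P's transition system — 2 states:
  m0 = rec X. c.(X + X) + (0 + 0)\{a} has moves =c=> m1
  m1 = (rec X. c.(X + X) + (0 + 0)\{a}) + (rec X. c.(X + X) + (0 + 0)\{a}) has moves =c=> m1
Q's transition system — 2 states:
  n0 = rec X. a.(X + X) + (0 + 0)\{a} has moves =a=> n1
  n1 = (rec X. a.(X + X) + (0 + 0)\{a}) + (rec X. a.(X + X) + (0 + 0)\{a}) has moves =a=> n1
Run σ = ⟨c⟩ on P: start {m0}
  after c @ step 1: {m1}
  P completes σ.
Run σ = ⟨c⟩ on Q: start {n0}
  after c @ step 1: ∅ (Q stuck)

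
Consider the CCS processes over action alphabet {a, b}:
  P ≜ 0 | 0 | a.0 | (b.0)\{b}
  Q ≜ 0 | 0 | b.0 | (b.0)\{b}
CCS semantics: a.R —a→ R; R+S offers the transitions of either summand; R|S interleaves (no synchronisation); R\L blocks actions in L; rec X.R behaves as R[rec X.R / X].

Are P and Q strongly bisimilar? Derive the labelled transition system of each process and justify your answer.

NO

LTS(P): 2 reachable states
  p0 = 0 | 0 | a.0 | (b.0)\{b} has moves -a-> p1
  p1 = 0 | 0 | 0 | (b.0)\{b} has moves stopped
LTS(Q): 2 reachable states
  q0 = 0 | 0 | b.0 | (b.0)\{b} has moves -b-> q1
  q1 = 0 | 0 | 0 | (b.0)\{b} has moves stopped
Coarsest stable partition (strong bisimilarity classes):
  B0 = {p0}
  B1 = {p1, q1}
  B2 = {q0}
p0 ∈ B0, q0 ∈ B2 → different blocks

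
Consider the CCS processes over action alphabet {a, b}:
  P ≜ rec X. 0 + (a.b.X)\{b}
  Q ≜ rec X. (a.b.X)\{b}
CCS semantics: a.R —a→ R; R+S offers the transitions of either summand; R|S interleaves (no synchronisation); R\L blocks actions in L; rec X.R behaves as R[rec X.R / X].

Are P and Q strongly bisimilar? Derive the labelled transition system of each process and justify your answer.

Reachable graph of P (2 states):
  u0 = rec X. 0 + (a.b.X)\{b} has moves -a-> u1
  u1 = (b.(rec X. 0 + (a.b.X)\{b}))\{b} has moves deadlocked
Reachable graph of Q (2 states):
  v0 = rec X. (a.b.X)\{b} has moves -a-> v1
  v1 = (b.(rec X. (a.b.X)\{b}))\{b} has moves deadlocked
Bisimilarity quotient blocks:
  B0 = {u0, v0}
  B1 = {u1, v1}
u0 ∈ B0, v0 ∈ B0 → same block

YES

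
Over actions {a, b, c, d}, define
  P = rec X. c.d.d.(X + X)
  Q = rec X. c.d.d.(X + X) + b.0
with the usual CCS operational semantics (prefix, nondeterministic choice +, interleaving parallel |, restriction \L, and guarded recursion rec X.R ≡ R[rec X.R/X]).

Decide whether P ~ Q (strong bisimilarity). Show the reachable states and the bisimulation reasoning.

NO

LTS(P): 4 reachable states
  s0 = rec X. c.d.d.(X + X) → =c=> s1
  s1 = d.d.((rec X. c.d.d.(X + X)) + (rec X. c.d.d.(X + X))) → =d=> s2
  s2 = d.((rec X. c.d.d.(X + X)) + (rec X. c.d.d.(X + X))) → =d=> s3
  s3 = (rec X. c.d.d.(X + X)) + (rec X. c.d.d.(X + X)) → =c=> s1
LTS(Q): 5 reachable states
  t0 = rec X. c.d.d.(X + X) + b.0 → =b=> t1, =c=> t2
  t1 = 0 → ·
  t2 = d.d.((rec X. c.d.d.(X + X) + b.0) + (rec X. c.d.d.(X + X) + b.0)) → =d=> t3
  t3 = d.((rec X. c.d.d.(X + X) + b.0) + (rec X. c.d.d.(X + X) + b.0)) → =d=> t4
  t4 = (rec X. c.d.d.(X + X) + b.0) + (rec X. c.d.d.(X + X) + b.0) → =b=> t1, =c=> t2
Coarsest stable partition (strong bisimilarity classes):
  B0 = {s0, s3}
  B1 = {s1}
  B2 = {s2}
  B3 = {t0, t4}
  B4 = {t2}
  B5 = {t3}
  B6 = {t1}
s0 ∈ B0, t0 ∈ B3 → different blocks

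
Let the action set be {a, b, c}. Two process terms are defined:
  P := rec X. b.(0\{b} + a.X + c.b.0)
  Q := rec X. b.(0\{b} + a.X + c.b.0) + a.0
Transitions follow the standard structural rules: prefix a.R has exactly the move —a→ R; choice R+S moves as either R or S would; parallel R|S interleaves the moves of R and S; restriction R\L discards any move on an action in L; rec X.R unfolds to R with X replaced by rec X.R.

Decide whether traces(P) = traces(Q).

NO — witness ⟨a⟩

LTS(P): 4 reachable states
  m0 = rec X. b.(0\{b} + a.X + c.b.0) → —b→ m1
  m1 = 0\{b} + a.(rec X. b.(0\{b} + a.X + c.b.0)) + c.b.0 → —a→ m0, —c→ m2
  m2 = b.0 → —b→ m3
  m3 = 0 → (no moves)
LTS(Q): 4 reachable states
  n0 = rec X. b.(0\{b} + a.X + c.b.0) + a.0 → —a→ n1, —b→ n2
  n1 = 0 → (no moves)
  n2 = 0\{b} + a.(rec X. b.(0\{b} + a.X + c.b.0) + a.0) + c.b.0 → —a→ n0, —c→ n3
  n3 = b.0 → —b→ n1
Trace ⟨a⟩ through Q, begin at {n0}:
  after a @ step 1: {n1}
  Q completes σ.
Trace ⟨a⟩ through P, begin at {m0}:
  after a @ step 1: ∅ (P stuck)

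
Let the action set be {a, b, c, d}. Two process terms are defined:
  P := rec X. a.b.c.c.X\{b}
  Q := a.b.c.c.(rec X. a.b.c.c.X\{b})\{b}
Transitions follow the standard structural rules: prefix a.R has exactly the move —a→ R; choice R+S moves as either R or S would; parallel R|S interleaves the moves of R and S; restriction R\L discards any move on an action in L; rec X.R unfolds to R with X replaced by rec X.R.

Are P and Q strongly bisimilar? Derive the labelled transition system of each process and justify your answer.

bisimilar

LTS(P): 6 reachable states
  u0 = rec X. a.b.c.c.X\{b} → ··a··> u1
  u1 = b.c.c.(rec X. a.b.c.c.X\{b})\{b} → ··b··> u2
  u2 = c.c.(rec X. a.b.c.c.X\{b})\{b} → ··c··> u3
  u3 = c.(rec X. a.b.c.c.X\{b})\{b} → ··c··> u4
  u4 = (rec X. a.b.c.c.X\{b})\{b} → ··a··> u5
  u5 = (b.c.c.(rec X. a.b.c.c.X\{b})\{b})\{b} → ·
LTS(Q): 6 reachable states
  v0 = a.b.c.c.(rec X. a.b.c.c.X\{b})\{b} → ··a··> v1
  v1 = b.c.c.(rec X. a.b.c.c.X\{b})\{b} → ··b··> v2
  v2 = c.c.(rec X. a.b.c.c.X\{b})\{b} → ··c··> v3
  v3 = c.(rec X. a.b.c.c.X\{b})\{b} → ··c··> v4
  v4 = (rec X. a.b.c.c.X\{b})\{b} → ··a··> v5
  v5 = (b.c.c.(rec X. a.b.c.c.X\{b})\{b})\{b} → ·
Partition-refinement fixed point:
  B0 = {u0, v0}
  B1 = {u1, v1}
  B2 = {u2, v2}
  B3 = {u3, v3}
  B4 = {u4, v4}
  B5 = {u5, v5}
u0 ∈ B0, v0 ∈ B0 → same block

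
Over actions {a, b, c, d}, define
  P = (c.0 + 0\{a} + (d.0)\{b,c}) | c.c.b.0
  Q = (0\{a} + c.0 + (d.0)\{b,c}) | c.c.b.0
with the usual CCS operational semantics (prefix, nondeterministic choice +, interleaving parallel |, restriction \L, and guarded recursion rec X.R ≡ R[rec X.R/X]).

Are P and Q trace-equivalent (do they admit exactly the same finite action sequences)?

YES

Reachable graph of P (12 states):
  s0 = (c.0 + 0\{a} + (d.0)\{b,c}) | c.c.b.0 has moves -c-> s1, -c-> s2, -d-> s3
  s1 = (c.0 + 0\{a} + (d.0)\{b,c}) | c.b.0 has moves -c-> s4, -c-> s5, -d-> s6
  s2 = 0 | c.c.b.0 has moves -c-> s5
  s3 = 0\{b,c} | c.c.b.0 has moves -c-> s6
  s4 = (c.0 + 0\{a} + (d.0)\{b,c}) | b.0 has moves -b-> s7, -c-> s8, -d-> s9
  s5 = 0 | c.b.0 has moves -c-> s8
  s6 = 0\{b,c} | c.b.0 has moves -c-> s9
  s7 = (c.0 + 0\{a} + (d.0)\{b,c}) | 0 has moves -c-> s10, -d-> s11
  s8 = 0 | b.0 has moves -b-> s10
  s9 = 0\{b,c} | b.0 has moves -b-> s11
  s10 = 0 | 0 has moves deadlocked
  s11 = 0\{b,c} | 0 has moves deadlocked
Reachable graph of Q (12 states):
  t0 = (0\{a} + c.0 + (d.0)\{b,c}) | c.c.b.0 has moves -c-> t1, -c-> t2, -d-> t3
  t1 = (0\{a} + c.0 + (d.0)\{b,c}) | c.b.0 has moves -c-> t4, -c-> t5, -d-> t6
  t2 = 0 | c.c.b.0 has moves -c-> t5
  t3 = 0\{b,c} | c.c.b.0 has moves -c-> t6
  t4 = (0\{a} + c.0 + (d.0)\{b,c}) | b.0 has moves -b-> t7, -c-> t8, -d-> t9
  t5 = 0 | c.b.0 has moves -c-> t8
  t6 = 0\{b,c} | c.b.0 has moves -c-> t9
  t7 = (0\{a} + c.0 + (d.0)\{b,c}) | 0 has moves -c-> t10, -d-> t11
  t8 = 0 | b.0 has moves -b-> t10
  t9 = 0\{b,c} | b.0 has moves -b-> t11
  t10 = 0 | 0 has moves deadlocked
  t11 = 0\{b,c} | 0 has moves deadlocked
Coarsest stable partition (strong bisimilarity classes):
  B0 = {s0, t0}
  B1 = {s2, s3, t2, t3}
  B2 = {s5, s6, t5, t6}
  B3 = {s8, s9, t8, t9}
  B4 = {s10, s11, t10, t11}
  B5 = {s1, t1}
  B6 = {s4, t4}
  B7 = {s7, t7}
s0 ∈ B0, t0 ∈ B0 → same block
Bisimilar ⇒ trace-equivalent.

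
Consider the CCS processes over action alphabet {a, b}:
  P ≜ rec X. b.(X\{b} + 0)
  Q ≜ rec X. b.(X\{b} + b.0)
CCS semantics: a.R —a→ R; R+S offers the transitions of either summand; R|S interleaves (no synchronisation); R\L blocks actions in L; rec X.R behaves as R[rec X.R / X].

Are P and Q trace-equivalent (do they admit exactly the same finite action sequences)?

traces(P) ≠ traces(Q) — witness ⟨bb⟩

P's transition system — 2 states:
  u0 = rec X. b.(X\{b} + 0) ⊢ ··b··> u1
  u1 = (rec X. b.(X\{b} + 0))\{b} + 0 ⊢ ∅
Q's transition system — 3 states:
  v0 = rec X. b.(X\{b} + b.0) ⊢ ··b··> v1
  v1 = (rec X. b.(X\{b} + b.0))\{b} + b.0 ⊢ ··b··> v2
  v2 = 0 ⊢ ∅
Trace ⟨bb⟩ through Q, begin at {v0}:
  after b @ step 1: {v1}
  after b @ step 2: {v2}
  — Q admits the full trace.
Trace ⟨bb⟩ through P, begin at {u0}:
  after b @ step 1: {u1}
  after b @ step 2: no successor for P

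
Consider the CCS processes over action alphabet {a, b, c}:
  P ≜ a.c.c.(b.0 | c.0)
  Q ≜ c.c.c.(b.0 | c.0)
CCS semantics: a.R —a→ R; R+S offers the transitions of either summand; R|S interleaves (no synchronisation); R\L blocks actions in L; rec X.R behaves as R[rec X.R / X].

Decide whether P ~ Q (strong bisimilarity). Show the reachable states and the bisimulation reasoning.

not bisimilar

LTS(P): 7 reachable states
  p0 = a.c.c.(b.0 | c.0) → --a--▸ p1
  p1 = c.c.(b.0 | c.0) → --c--▸ p2
  p2 = c.(b.0 | c.0) → --c--▸ p3
  p3 = b.0 | c.0 → --b--▸ p4, --c--▸ p5
  p4 = 0 | c.0 → --c--▸ p6
  p5 = b.0 | 0 → --b--▸ p6
  p6 = 0 | 0 → deadlocked
LTS(Q): 7 reachable states
  q0 = c.c.c.(b.0 | c.0) → --c--▸ q1
  q1 = c.c.(b.0 | c.0) → --c--▸ q2
  q2 = c.(b.0 | c.0) → --c--▸ q3
  q3 = b.0 | c.0 → --b--▸ q4, --c--▸ q5
  q4 = 0 | c.0 → --c--▸ q6
  q5 = b.0 | 0 → --b--▸ q6
  q6 = 0 | 0 → deadlocked
Coarsest stable partition (strong bisimilarity classes):
  B0 = {p0}
  B1 = {p1, q1}
  B2 = {p2, q2}
  B3 = {p3, q3}
  B4 = {p4, q4}
  B5 = {p6, q6}
  B6 = {p5, q5}
  B7 = {q0}
p0 ∈ B0, q0 ∈ B7 → different blocks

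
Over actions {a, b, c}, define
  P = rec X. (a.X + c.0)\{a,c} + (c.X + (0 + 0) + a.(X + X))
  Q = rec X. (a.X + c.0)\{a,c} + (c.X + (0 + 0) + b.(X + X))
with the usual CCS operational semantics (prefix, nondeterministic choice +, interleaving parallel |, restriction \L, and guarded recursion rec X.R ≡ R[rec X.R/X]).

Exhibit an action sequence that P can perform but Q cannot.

LTS(P): 2 reachable states
  s0 = rec X. (a.X + c.0)\{a,c} + (c.X + (0 + 0) + a.(X + X)) :: =a=> s1, =c=> s0
  s1 = (rec X. (a.X + c.0)\{a,c} + (c.X + (0 + 0) + a.(X + X))) + (rec X. (a.X + c.0)\{a,c} + (c.X + (0 + 0) + a.(X + X))) :: =a=> s1, =c=> s0
LTS(Q): 2 reachable states
  t0 = rec X. (a.X + c.0)\{a,c} + (c.X + (0 + 0) + b.(X + X)) :: =b=> t1, =c=> t0
  t1 = (rec X. (a.X + c.0)\{a,c} + (c.X + (0 + 0) + b.(X + X))) + (rec X. (a.X + c.0)\{a,c} + (c.X + (0 + 0) + b.(X + X))) :: =b=> t1, =c=> t0
Executing a from P (initial set {s0}):
  [1] a ⇒ {s1}
  P completes σ.
Executing a from Q (initial set {t0}):
  [1] a ⇒ ∅  — Q cannot continue

a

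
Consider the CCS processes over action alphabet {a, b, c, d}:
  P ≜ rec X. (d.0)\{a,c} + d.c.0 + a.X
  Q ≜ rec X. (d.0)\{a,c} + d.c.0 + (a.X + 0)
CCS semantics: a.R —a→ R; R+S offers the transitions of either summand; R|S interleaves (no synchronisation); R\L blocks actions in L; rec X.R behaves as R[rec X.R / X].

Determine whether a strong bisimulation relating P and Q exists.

Reachable graph of P (4 states):
  u0 = rec X. (d.0)\{a,c} + d.c.0 + a.X ⊢ —a→ u0, —d→ u1, —d→ u2
  u1 = 0\{a,c} ⊢ deadlocked
  u2 = c.0 ⊢ —c→ u3
  u3 = 0 ⊢ deadlocked
Reachable graph of Q (4 states):
  v0 = rec X. (d.0)\{a,c} + d.c.0 + (a.X + 0) ⊢ —a→ v0, —d→ v1, —d→ v2
  v1 = 0\{a,c} ⊢ deadlocked
  v2 = c.0 ⊢ —c→ v3
  v3 = 0 ⊢ deadlocked
Partition-refinement fixed point:
  B0 = {u0, v0}
  B1 = {u1, u3, v1, v3}
  B2 = {u2, v2}
u0 ∈ B0, v0 ∈ B0 → same block

bisimilar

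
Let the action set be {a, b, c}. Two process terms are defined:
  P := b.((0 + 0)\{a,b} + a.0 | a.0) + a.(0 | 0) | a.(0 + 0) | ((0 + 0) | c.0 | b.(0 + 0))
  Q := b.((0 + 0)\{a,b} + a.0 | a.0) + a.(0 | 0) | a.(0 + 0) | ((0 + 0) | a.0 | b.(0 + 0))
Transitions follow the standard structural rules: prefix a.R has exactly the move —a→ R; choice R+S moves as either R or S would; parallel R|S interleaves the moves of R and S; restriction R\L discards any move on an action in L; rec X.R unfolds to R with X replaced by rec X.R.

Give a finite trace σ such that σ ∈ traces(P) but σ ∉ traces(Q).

c

LTS(P): 20 reachable states
  m0 = b.((0 + 0)\{a,b} + a.0 | a.0) + a.(0 | 0) | a.(0 + 0) | ((0 + 0) | c.0 | b.(0 + 0)) has moves ··a··> m1, ··a··> m2, ··b··> m3, ··b··> m4, ··c··> m5
  m1 = 0 | 0 | a.(0 + 0) | ((0 + 0) | c.0 | b.(0 + 0)) has moves ··a··> m6, ··b··> m7, ··c··> m8
  m2 = a.(0 | 0) | (0 + 0) | ((0 + 0) | c.0 | b.(0 + 0)) has moves ··a··> m6, ··b··> m9, ··c··> m10
  m3 = (0 + 0)\{a,b} + a.0 | a.0 has moves ··a··> m11, ··a··> m12
  m4 = a.(0 | 0) | a.(0 + 0) | ((0 + 0) | c.0 | (0 + 0)) has moves ··a··> m7, ··a··> m9, ··c··> m13
  m5 = a.(0 | 0) | a.(0 + 0) | ((0 + 0) | 0 | b.(0 + 0)) has moves ··a··> m10, ··a··> m8, ··b··> m13
  m6 = 0 | 0 | (0 + 0) | ((0 + 0) | c.0 | b.(0 + 0)) has moves ··b··> m14, ··c··> m15
  m7 = 0 | 0 | a.(0 + 0) | ((0 + 0) | c.0 | (0 + 0)) has moves ··a··> m14, ··c··> m16
  m8 = 0 | 0 | a.(0 + 0) | ((0 + 0) | 0 | b.(0 + 0)) has moves ··a··> m15, ··b··> m16
  m9 = a.(0 | 0) | (0 + 0) | ((0 + 0) | c.0 | (0 + 0)) has moves ··a··> m14, ··c··> m17
  m10 = a.(0 | 0) | (0 + 0) | ((0 + 0) | 0 | b.(0 + 0)) has moves ··a··> m15, ··b··> m17
  m11 = 0 | a.0 has moves ··a··> m18
  m12 = a.0 | 0 has moves ··a··> m18
  m13 = a.(0 | 0) | a.(0 + 0) | ((0 + 0) | 0 | (0 + 0)) has moves ··a··> m16, ··a··> m17
  m14 = 0 | 0 | (0 + 0) | ((0 + 0) | c.0 | (0 + 0)) has moves ··c··> m19
  m15 = 0 | 0 | (0 + 0) | ((0 + 0) | 0 | b.(0 + 0)) has moves ··b··> m19
  m16 = 0 | 0 | a.(0 + 0) | ((0 + 0) | 0 | (0 + 0)) has moves ··a··> m19
  m17 = a.(0 | 0) | (0 + 0) | ((0 + 0) | 0 | (0 + 0)) has moves ··a··> m19
  m18 = 0 | 0 has moves ·
  m19 = 0 | 0 | (0 + 0) | ((0 + 0) | 0 | (0 + 0)) has moves ·
LTS(Q): 20 reachable states
  n0 = b.((0 + 0)\{a,b} + a.0 | a.0) + a.(0 | 0) | a.(0 + 0) | ((0 + 0) | a.0 | b.(0 + 0)) has moves ··a··> n1, ··a··> n2, ··a··> n3, ··b··> n4, ··b··> n5
  n1 = 0 | 0 | a.(0 + 0) | ((0 + 0) | a.0 | b.(0 + 0)) has moves ··a··> n6, ··a··> n7, ··b··> n8
  n2 = a.(0 | 0) | (0 + 0) | ((0 + 0) | a.0 | b.(0 + 0)) has moves ··a··> n6, ··a··> n9, ··b··> n10
  n3 = a.(0 | 0) | a.(0 + 0) | ((0 + 0) | 0 | b.(0 + 0)) has moves ··a··> n7, ··a··> n9, ··b··> n11
  n4 = (0 + 0)\{a,b} + a.0 | a.0 has moves ··a··> n12, ··a··> n13
  n5 = a.(0 | 0) | a.(0 + 0) | ((0 + 0) | a.0 | (0 + 0)) has moves ··a··> n10, ··a··> n11, ··a··> n8
  n6 = 0 | 0 | (0 + 0) | ((0 + 0) | a.0 | b.(0 + 0)) has moves ··a··> n14, ··b··> n15
  n7 = 0 | 0 | a.(0 + 0) | ((0 + 0) | 0 | b.(0 + 0)) has moves ··a··> n14, ··b··> n16
  n8 = 0 | 0 | a.(0 + 0) | ((0 + 0) | a.0 | (0 + 0)) has moves ··a··> n15, ··a··> n16
  n9 = a.(0 | 0) | (0 + 0) | ((0 + 0) | 0 | b.(0 + 0)) has moves ··a··> n14, ··b··> n17
  n10 = a.(0 | 0) | (0 + 0) | ((0 + 0) | a.0 | (0 + 0)) has moves ··a··> n15, ··a··> n17
  n11 = a.(0 | 0) | a.(0 + 0) | ((0 + 0) | 0 | (0 + 0)) has moves ··a··> n16, ··a··> n17
  n12 = 0 | a.0 has moves ··a··> n18
  n13 = a.0 | 0 has moves ··a··> n18
  n14 = 0 | 0 | (0 + 0) | ((0 + 0) | 0 | b.(0 + 0)) has moves ··b··> n19
  n15 = 0 | 0 | (0 + 0) | ((0 + 0) | a.0 | (0 + 0)) has moves ··a··> n19
  n16 = 0 | 0 | a.(0 + 0) | ((0 + 0) | 0 | (0 + 0)) has moves ··a··> n19
  n17 = a.(0 | 0) | (0 + 0) | ((0 + 0) | 0 | (0 + 0)) has moves ··a··> n19
  n18 = 0 | 0 has moves ·
  n19 = 0 | 0 | (0 + 0) | ((0 + 0) | 0 | (0 + 0)) has moves ·
Executing c from P (initial set {m0}):
  [1] c ⇒ {m5}
  P completes σ.
Executing c from Q (initial set {n0}):
  [1] c ⇒ ∅ (Q stuck)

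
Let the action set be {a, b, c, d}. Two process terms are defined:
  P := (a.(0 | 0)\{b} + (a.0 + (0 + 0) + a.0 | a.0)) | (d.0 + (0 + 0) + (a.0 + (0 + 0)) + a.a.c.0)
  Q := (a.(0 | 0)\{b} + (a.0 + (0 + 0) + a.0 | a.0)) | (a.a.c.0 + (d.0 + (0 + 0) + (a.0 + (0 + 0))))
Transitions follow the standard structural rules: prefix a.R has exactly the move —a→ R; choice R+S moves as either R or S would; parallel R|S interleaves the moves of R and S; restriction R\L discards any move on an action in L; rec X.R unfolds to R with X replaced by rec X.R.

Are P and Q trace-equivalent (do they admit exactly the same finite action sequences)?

YES

LTS(P): 24 reachable states
  p0 = (a.(0 | 0)\{b} + (a.0 + (0 + 0) + a.0 | a.0)) | (d.0 + (0 + 0) + (a.0 + (0 + 0)) + a.a.c.0) has moves —a→ p1, —a→ p2, —a→ p3, —a→ p4, —a→ p5, —a→ p6, —d→ p2
  p1 = (0 | 0)\{b} | (d.0 + (0 + 0) + (a.0 + (0 + 0)) + a.a.c.0) has moves —a→ p7, —a→ p8, —d→ p7
  p2 = (a.(0 | 0)\{b} + (a.0 + (0 + 0) + a.0 | a.0)) | 0 has moves —a→ p10, —a→ p11, —a→ p7, —a→ p9
  p3 = (a.(0 | 0)\{b} + (a.0 + (0 + 0) + a.0 | a.0)) | a.c.0 has moves —a→ p12, —a→ p13, —a→ p14, —a→ p15, —a→ p8
  p4 = 0 | (d.0 + (0 + 0) + (a.0 + (0 + 0)) + a.a.c.0) has moves —a→ p14, —a→ p9, —d→ p9
  p5 = 0 | a.0 | (d.0 + (0 + 0) + (a.0 + (0 + 0)) + a.a.c.0) has moves —a→ p10, —a→ p13, —a→ p16, —d→ p10
  p6 = a.0 | 0 | (d.0 + (0 + 0) + (a.0 + (0 + 0)) + a.a.c.0) has moves —a→ p11, —a→ p15, —a→ p16, —d→ p11
  p7 = (0 | 0)\{b} | 0 has moves (no moves)
  p8 = (0 | 0)\{b} | a.c.0 has moves —a→ p17
  p9 = 0 | 0 has moves (no moves)
  p10 = 0 | a.0 | 0 has moves —a→ p18
  p11 = a.0 | 0 | 0 has moves —a→ p18
  p12 = (a.(0 | 0)\{b} + (a.0 + (0 + 0) + a.0 | a.0)) | c.0 has moves —a→ p17, —a→ p19, —a→ p20, —a→ p21, —c→ p2
  p13 = 0 | a.0 | a.c.0 has moves —a→ p19, —a→ p22
  p14 = 0 | a.c.0 has moves —a→ p20
  p15 = a.0 | 0 | a.c.0 has moves —a→ p21, —a→ p22
  p16 = 0 | 0 | (d.0 + (0 + 0) + (a.0 + (0 + 0)) + a.a.c.0) has moves —a→ p18, —a→ p22, —d→ p18
  p17 = (0 | 0)\{b} | c.0 has moves —c→ p7
  p18 = 0 | 0 | 0 has moves (no moves)
  p19 = 0 | a.0 | c.0 has moves —a→ p23, —c→ p10
  p20 = 0 | c.0 has moves —c→ p9
  p21 = a.0 | 0 | c.0 has moves —a→ p23, —c→ p11
  p22 = 0 | 0 | a.c.0 has moves —a→ p23
  p23 = 0 | 0 | c.0 has moves —c→ p18
LTS(Q): 24 reachable states
  q0 = (a.(0 | 0)\{b} + (a.0 + (0 + 0) + a.0 | a.0)) | (a.a.c.0 + (d.0 + (0 + 0) + (a.0 + (0 + 0)))) has moves —a→ q1, —a→ q2, —a→ q3, —a→ q4, —a→ q5, —a→ q6, —d→ q2
  q1 = (0 | 0)\{b} | (a.a.c.0 + (d.0 + (0 + 0) + (a.0 + (0 + 0)))) has moves —a→ q7, —a→ q8, —d→ q7
  q2 = (a.(0 | 0)\{b} + (a.0 + (0 + 0) + a.0 | a.0)) | 0 has moves —a→ q10, —a→ q11, —a→ q7, —a→ q9
  q3 = (a.(0 | 0)\{b} + (a.0 + (0 + 0) + a.0 | a.0)) | a.c.0 has moves —a→ q12, —a→ q13, —a→ q14, —a→ q15, —a→ q8
  q4 = 0 | (a.a.c.0 + (d.0 + (0 + 0) + (a.0 + (0 + 0)))) has moves —a→ q14, —a→ q9, —d→ q9
  q5 = 0 | a.0 | (a.a.c.0 + (d.0 + (0 + 0) + (a.0 + (0 + 0)))) has moves —a→ q10, —a→ q13, —a→ q16, —d→ q10
  q6 = a.0 | 0 | (a.a.c.0 + (d.0 + (0 + 0) + (a.0 + (0 + 0)))) has moves —a→ q11, —a→ q15, —a→ q16, —d→ q11
  q7 = (0 | 0)\{b} | 0 has moves (no moves)
  q8 = (0 | 0)\{b} | a.c.0 has moves —a→ q17
  q9 = 0 | 0 has moves (no moves)
  q10 = 0 | a.0 | 0 has moves —a→ q18
  q11 = a.0 | 0 | 0 has moves —a→ q18
  q12 = (a.(0 | 0)\{b} + (a.0 + (0 + 0) + a.0 | a.0)) | c.0 has moves —a→ q17, —a→ q19, —a→ q20, —a→ q21, —c→ q2
  q13 = 0 | a.0 | a.c.0 has moves —a→ q19, —a→ q22
  q14 = 0 | a.c.0 has moves —a→ q20
  q15 = a.0 | 0 | a.c.0 has moves —a→ q21, —a→ q22
  q16 = 0 | 0 | (a.a.c.0 + (d.0 + (0 + 0) + (a.0 + (0 + 0)))) has moves —a→ q18, —a→ q22, —d→ q18
  q17 = (0 | 0)\{b} | c.0 has moves —c→ q7
  q18 = 0 | 0 | 0 has moves (no moves)
  q19 = 0 | a.0 | c.0 has moves —a→ q23, —c→ q10
  q20 = 0 | c.0 has moves —c→ q9
  q21 = a.0 | 0 | c.0 has moves —a→ q23, —c→ q11
  q22 = 0 | 0 | a.c.0 has moves —a→ q23
  q23 = 0 | 0 | c.0 has moves —c→ q18
Coarsest stable partition (strong bisimilarity classes):
  B0 = {p0, q0}
  B1 = {p1, p16, p4, q1, q16, q4}
  B2 = {p18, p7, p9, q18, q7, q9}
  B3 = {p14, p22, p8, q14, q22, q8}
  B4 = {p17, p20, p23, q17, q20, q23}
  B5 = {p5, p6, q5, q6}
  B6 = {p13, p15, q13, q15}
  B7 = {p19, p21, q19, q21}
  B8 = {p10, p11, q10, q11}
  B9 = {p2, q2}
  B10 = {p3, q3}
  B11 = {p12, q12}
p0 ∈ B0, q0 ∈ B0 → same block
Bisimilar ⇒ trace-equivalent.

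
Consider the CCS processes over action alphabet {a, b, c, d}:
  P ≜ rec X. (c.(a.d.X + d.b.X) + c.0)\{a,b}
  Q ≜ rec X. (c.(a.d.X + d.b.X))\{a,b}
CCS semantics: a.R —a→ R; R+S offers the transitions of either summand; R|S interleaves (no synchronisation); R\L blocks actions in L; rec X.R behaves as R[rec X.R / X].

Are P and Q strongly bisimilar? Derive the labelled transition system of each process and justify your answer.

NO

LTS(P): 4 reachable states
  u0 = rec X. (c.(a.d.X + d.b.X) + c.0)\{a,b} → --c--▸ u1, --c--▸ u2
  u1 = (a.d.(rec X. (c.(a.d.X + d.b.X) + c.0)\{a,b}) + d.b.(rec X. (c.(a.d.X + d.b.X) + c.0)\{a,b}))\{a,b} → --d--▸ u3
  u2 = 0\{a,b} → stopped
  u3 = (b.(rec X. (c.(a.d.X + d.b.X) + c.0)\{a,b}))\{a,b} → stopped
LTS(Q): 3 reachable states
  v0 = rec X. (c.(a.d.X + d.b.X))\{a,b} → --c--▸ v1
  v1 = (a.d.(rec X. (c.(a.d.X + d.b.X))\{a,b}) + d.b.(rec X. (c.(a.d.X + d.b.X))\{a,b}))\{a,b} → --d--▸ v2
  v2 = (b.(rec X. (c.(a.d.X + d.b.X))\{a,b}))\{a,b} → stopped
Bisimilarity quotient blocks:
  B0 = {u0}
  B1 = {u1, v1}
  B2 = {u2, u3, v2}
  B3 = {v0}
u0 ∈ B0, v0 ∈ B3 → different blocks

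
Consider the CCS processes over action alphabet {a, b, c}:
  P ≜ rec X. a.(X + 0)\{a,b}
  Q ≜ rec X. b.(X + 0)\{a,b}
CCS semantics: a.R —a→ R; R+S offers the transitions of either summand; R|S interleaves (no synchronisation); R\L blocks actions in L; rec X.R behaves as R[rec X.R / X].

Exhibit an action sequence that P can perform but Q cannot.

a

P's transition system — 2 states:
  m0 = rec X. a.(X + 0)\{a,b} → -a-> m1
  m1 = ((rec X. a.(X + 0)\{a,b}) + 0)\{a,b} → (no moves)
Q's transition system — 2 states:
  n0 = rec X. b.(X + 0)\{a,b} → -b-> n1
  n1 = ((rec X. b.(X + 0)\{a,b}) + 0)\{a,b} → (no moves)
Run σ = ⟨a⟩ on P: start {m0}
  [1] a ⇒ {m1}
  P completes σ.
Run σ = ⟨a⟩ on Q: start {n0}
  [1] a ⇒ ∅ (Q stuck)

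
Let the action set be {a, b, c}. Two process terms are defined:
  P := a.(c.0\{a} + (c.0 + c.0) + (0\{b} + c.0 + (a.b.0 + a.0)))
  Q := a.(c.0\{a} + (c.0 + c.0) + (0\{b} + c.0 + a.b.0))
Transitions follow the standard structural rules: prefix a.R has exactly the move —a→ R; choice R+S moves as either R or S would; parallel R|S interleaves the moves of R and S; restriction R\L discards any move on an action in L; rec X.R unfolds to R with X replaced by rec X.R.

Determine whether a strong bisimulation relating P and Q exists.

Reachable graph of P (5 states):
  u0 = a.(c.0\{a} + (c.0 + c.0) + (0\{b} + c.0 + (a.b.0 + a.0))) ⊢ -a-> u1
  u1 = c.0\{a} + (c.0 + c.0) + (0\{b} + c.0 + (a.b.0 + a.0)) ⊢ -a-> u2, -a-> u3, -c-> u2, -c-> u4
  u2 = 0 ⊢ stopped
  u3 = b.0 ⊢ -b-> u2
  u4 = 0\{a} ⊢ stopped
Reachable graph of Q (5 states):
  v0 = a.(c.0\{a} + (c.0 + c.0) + (0\{b} + c.0 + a.b.0)) ⊢ -a-> v1
  v1 = c.0\{a} + (c.0 + c.0) + (0\{b} + c.0 + a.b.0) ⊢ -a-> v2, -c-> v3, -c-> v4
  v2 = b.0 ⊢ -b-> v3
  v3 = 0 ⊢ stopped
  v4 = 0\{a} ⊢ stopped
Bisimilarity quotient blocks:
  B0 = {u0}
  B1 = {u1}
  B2 = {u2, u4, v3, v4}
  B3 = {u3, v2}
  B4 = {v0}
  B5 = {v1}
u0 ∈ B0, v0 ∈ B4 → different blocks

not bisimilar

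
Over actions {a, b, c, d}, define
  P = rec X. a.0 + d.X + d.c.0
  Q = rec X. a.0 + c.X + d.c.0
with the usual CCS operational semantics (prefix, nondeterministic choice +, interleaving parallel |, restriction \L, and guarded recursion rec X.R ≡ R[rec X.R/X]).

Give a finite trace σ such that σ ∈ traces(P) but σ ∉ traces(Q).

LTS(P): 3 reachable states
  p0 = rec X. a.0 + d.X + d.c.0 has moves =a=> p1, =d=> p0, =d=> p2
  p1 = 0 has moves ·
  p2 = c.0 has moves =c=> p1
LTS(Q): 3 reachable states
  q0 = rec X. a.0 + c.X + d.c.0 has moves =a=> q1, =c=> q0, =d=> q2
  q1 = 0 has moves ·
  q2 = c.0 has moves =c=> q1
Run σ = ⟨da⟩ on P: start {p0}
  [1] d ⇒ {p0, p2}
  [2] a ⇒ {p1}
  P completes σ.
Run σ = ⟨da⟩ on Q: start {q0}
  [1] d ⇒ {q2}
  [2] a ⇒ ∅  — Q cannot continue

da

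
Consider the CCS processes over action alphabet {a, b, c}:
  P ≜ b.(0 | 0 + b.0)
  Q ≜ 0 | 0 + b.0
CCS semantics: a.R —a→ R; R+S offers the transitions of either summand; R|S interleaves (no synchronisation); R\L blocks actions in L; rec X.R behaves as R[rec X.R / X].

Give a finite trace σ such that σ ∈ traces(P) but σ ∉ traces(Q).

bb

Reachable graph of P (3 states):
  p0 = b.(0 | 0 + b.0) :: --b--▸ p1
  p1 = 0 | 0 + b.0 :: --b--▸ p2
  p2 = 0 :: deadlocked
Reachable graph of Q (2 states):
  q0 = 0 | 0 + b.0 :: --b--▸ q1
  q1 = 0 :: deadlocked
Trace ⟨bb⟩ through P, begin at {p0}:
  [1] b ⇒ {p1}
  [2] b ⇒ {p2}
  P completes σ.
Trace ⟨bb⟩ through Q, begin at {q0}:
  [1] b ⇒ {q1}
  [2] b ⇒ ∅ (Q stuck)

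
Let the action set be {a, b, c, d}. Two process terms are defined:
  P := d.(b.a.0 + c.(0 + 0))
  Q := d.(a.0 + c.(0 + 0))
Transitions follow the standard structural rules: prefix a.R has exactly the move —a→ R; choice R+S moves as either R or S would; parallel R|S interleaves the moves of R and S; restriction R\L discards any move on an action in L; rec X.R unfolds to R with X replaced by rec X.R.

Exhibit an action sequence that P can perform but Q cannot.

db

P's transition system — 5 states:
  u0 = d.(b.a.0 + c.(0 + 0)) ⊢ —d→ u1
  u1 = b.a.0 + c.(0 + 0) ⊢ —b→ u2, —c→ u3
  u2 = a.0 ⊢ —a→ u4
  u3 = 0 + 0 ⊢ ·
  u4 = 0 ⊢ ·
Q's transition system — 4 states:
  v0 = d.(a.0 + c.(0 + 0)) ⊢ —d→ v1
  v1 = a.0 + c.(0 + 0) ⊢ —a→ v2, —c→ v3
  v2 = 0 ⊢ ·
  v3 = 0 + 0 ⊢ ·
Executing db from P (initial set {u0}):
  step 1 (d): {u1}
  step 2 (b): {u2}
  — P admits the full trace.
Executing db from Q (initial set {v0}):
  step 1 (d): {v1}
  step 2 (b): ∅ (Q stuck)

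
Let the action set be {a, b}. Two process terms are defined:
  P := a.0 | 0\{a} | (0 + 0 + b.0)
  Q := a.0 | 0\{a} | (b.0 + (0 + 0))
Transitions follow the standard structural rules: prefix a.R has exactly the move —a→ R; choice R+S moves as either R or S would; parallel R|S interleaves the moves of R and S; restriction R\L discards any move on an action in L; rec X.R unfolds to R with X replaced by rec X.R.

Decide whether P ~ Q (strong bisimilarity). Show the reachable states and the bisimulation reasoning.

bisimilar

LTS(P): 4 reachable states
  m0 = a.0 | 0\{a} | (0 + 0 + b.0) :: -a-> m1, -b-> m2
  m1 = 0 | 0\{a} | (0 + 0 + b.0) :: -b-> m3
  m2 = a.0 | 0\{a} | 0 :: -a-> m3
  m3 = 0 | 0\{a} | 0 :: stopped
LTS(Q): 4 reachable states
  n0 = a.0 | 0\{a} | (b.0 + (0 + 0)) :: -a-> n1, -b-> n2
  n1 = 0 | 0\{a} | (b.0 + (0 + 0)) :: -b-> n3
  n2 = a.0 | 0\{a} | 0 :: -a-> n3
  n3 = 0 | 0\{a} | 0 :: stopped
Coarsest stable partition (strong bisimilarity classes):
  B0 = {m0, n0}
  B1 = {m1, n1}
  B2 = {m3, n3}
  B3 = {m2, n2}
m0 ∈ B0, n0 ∈ B0 → same block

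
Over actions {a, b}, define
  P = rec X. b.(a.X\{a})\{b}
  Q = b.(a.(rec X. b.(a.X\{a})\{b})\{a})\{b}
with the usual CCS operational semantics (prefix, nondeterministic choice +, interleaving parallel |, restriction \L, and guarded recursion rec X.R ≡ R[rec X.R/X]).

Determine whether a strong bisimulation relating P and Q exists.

bisimilar

Reachable graph of P (3 states):
  p0 = rec X. b.(a.X\{a})\{b} ⊢ -b-> p1
  p1 = (a.(rec X. b.(a.X\{a})\{b})\{a})\{b} ⊢ -a-> p2
  p2 = (rec X. b.(a.X\{a})\{b})\{a}\{b} ⊢ deadlocked
Reachable graph of Q (3 states):
  q0 = b.(a.(rec X. b.(a.X\{a})\{b})\{a})\{b} ⊢ -b-> q1
  q1 = (a.(rec X. b.(a.X\{a})\{b})\{a})\{b} ⊢ -a-> q2
  q2 = (rec X. b.(a.X\{a})\{b})\{a}\{b} ⊢ deadlocked
Bisimilarity quotient blocks:
  B0 = {p0, q0}
  B1 = {p1, q1}
  B2 = {p2, q2}
p0 ∈ B0, q0 ∈ B0 → same block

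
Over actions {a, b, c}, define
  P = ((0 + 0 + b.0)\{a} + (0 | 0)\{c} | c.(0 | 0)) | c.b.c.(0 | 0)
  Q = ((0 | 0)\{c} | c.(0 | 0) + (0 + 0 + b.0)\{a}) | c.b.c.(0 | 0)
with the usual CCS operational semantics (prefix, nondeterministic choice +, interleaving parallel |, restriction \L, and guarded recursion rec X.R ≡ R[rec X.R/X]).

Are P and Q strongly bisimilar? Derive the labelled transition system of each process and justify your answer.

bisimilar

Reachable graph of P (12 states):
  m0 = ((0 + 0 + b.0)\{a} + (0 | 0)\{c} | c.(0 | 0)) | c.b.c.(0 | 0) | --b--▸ m1, --c--▸ m2, --c--▸ m3
  m1 = 0\{a} | c.b.c.(0 | 0) | --c--▸ m4
  m2 = ((0 + 0 + b.0)\{a} + (0 | 0)\{c} | c.(0 | 0)) | b.c.(0 | 0) | --b--▸ m4, --b--▸ m5, --c--▸ m6
  m3 = (0 | 0)\{c} | (0 | 0) | c.b.c.(0 | 0) | --c--▸ m6
  m4 = 0\{a} | b.c.(0 | 0) | --b--▸ m7
  m5 = ((0 + 0 + b.0)\{a} + (0 | 0)\{c} | c.(0 | 0)) | c.(0 | 0) | --b--▸ m7, --c--▸ m8, --c--▸ m9
  m6 = (0 | 0)\{c} | (0 | 0) | b.c.(0 | 0) | --b--▸ m9
  m7 = 0\{a} | c.(0 | 0) | --c--▸ m10
  m8 = ((0 + 0 + b.0)\{a} + (0 | 0)\{c} | c.(0 | 0)) | (0 | 0) | --b--▸ m10, --c--▸ m11
  m9 = (0 | 0)\{c} | (0 | 0) | c.(0 | 0) | --c--▸ m11
  m10 = 0\{a} | (0 | 0) | ·
  m11 = (0 | 0)\{c} | (0 | 0) | (0 | 0) | ·
Reachable graph of Q (12 states):
  n0 = ((0 | 0)\{c} | c.(0 | 0) + (0 + 0 + b.0)\{a}) | c.b.c.(0 | 0) | --b--▸ n1, --c--▸ n2, --c--▸ n3
  n1 = 0\{a} | c.b.c.(0 | 0) | --c--▸ n4
  n2 = ((0 | 0)\{c} | c.(0 | 0) + (0 + 0 + b.0)\{a}) | b.c.(0 | 0) | --b--▸ n4, --b--▸ n5, --c--▸ n6
  n3 = (0 | 0)\{c} | (0 | 0) | c.b.c.(0 | 0) | --c--▸ n6
  n4 = 0\{a} | b.c.(0 | 0) | --b--▸ n7
  n5 = ((0 | 0)\{c} | c.(0 | 0) + (0 + 0 + b.0)\{a}) | c.(0 | 0) | --b--▸ n7, --c--▸ n8, --c--▸ n9
  n6 = (0 | 0)\{c} | (0 | 0) | b.c.(0 | 0) | --b--▸ n9
  n7 = 0\{a} | c.(0 | 0) | --c--▸ n10
  n8 = ((0 | 0)\{c} | c.(0 | 0) + (0 + 0 + b.0)\{a}) | (0 | 0) | --b--▸ n10, --c--▸ n11
  n9 = (0 | 0)\{c} | (0 | 0) | c.(0 | 0) | --c--▸ n11
  n10 = 0\{a} | (0 | 0) | ·
  n11 = (0 | 0)\{c} | (0 | 0) | (0 | 0) | ·
Coarsest stable partition (strong bisimilarity classes):
  B0 = {m0, n0}
  B1 = {m1, m3, n1, n3}
  B2 = {m4, m6, n4, n6}
  B3 = {m7, m9, n7, n9}
  B4 = {m10, m11, n10, n11}
  B5 = {m2, n2}
  B6 = {m5, n5}
  B7 = {m8, n8}
m0 ∈ B0, n0 ∈ B0 → same block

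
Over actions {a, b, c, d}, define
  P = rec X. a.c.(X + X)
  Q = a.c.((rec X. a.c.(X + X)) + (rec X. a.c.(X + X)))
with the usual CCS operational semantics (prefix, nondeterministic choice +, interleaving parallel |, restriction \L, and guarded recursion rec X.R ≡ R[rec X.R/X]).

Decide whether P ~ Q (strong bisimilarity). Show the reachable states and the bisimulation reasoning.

YES

LTS(P): 3 reachable states
  s0 = rec X. a.c.(X + X) :: =a=> s1
  s1 = c.((rec X. a.c.(X + X)) + (rec X. a.c.(X + X))) :: =c=> s2
  s2 = (rec X. a.c.(X + X)) + (rec X. a.c.(X + X)) :: =a=> s1
LTS(Q): 3 reachable states
  t0 = a.c.((rec X. a.c.(X + X)) + (rec X. a.c.(X + X))) :: =a=> t1
  t1 = c.((rec X. a.c.(X + X)) + (rec X. a.c.(X + X))) :: =c=> t2
  t2 = (rec X. a.c.(X + X)) + (rec X. a.c.(X + X)) :: =a=> t1
Coarsest stable partition (strong bisimilarity classes):
  B0 = {s0, s2, t0, t2}
  B1 = {s1, t1}
s0 ∈ B0, t0 ∈ B0 → same block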